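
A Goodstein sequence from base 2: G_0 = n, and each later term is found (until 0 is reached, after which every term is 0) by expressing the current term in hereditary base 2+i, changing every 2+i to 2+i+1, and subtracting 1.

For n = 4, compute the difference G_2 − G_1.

15

i=0: 4 = 2^2 (b=2); 2→3: 3^3 = 27; 27−1 = 26
i=1: 26 = 2·3^2 + 2·3 + 2 (b=3); 3→4: 2·4^2 + 2·4 + 2 = 42; 42−1 = 41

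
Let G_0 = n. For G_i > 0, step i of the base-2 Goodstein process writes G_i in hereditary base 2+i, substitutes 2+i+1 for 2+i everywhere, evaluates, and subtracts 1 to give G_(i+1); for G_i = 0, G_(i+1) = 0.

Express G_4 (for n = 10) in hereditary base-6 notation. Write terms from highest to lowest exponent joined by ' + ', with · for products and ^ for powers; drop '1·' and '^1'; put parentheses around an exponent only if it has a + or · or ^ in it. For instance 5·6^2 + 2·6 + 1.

i=0: 10 = 2^(2 + 1) + 2 (b=2); 2→3: 3^(3 + 1) + 3 = 84; 84−1 = 83
i=1: 83 = 3^(3 + 1) + 2 (b=3); 3→4: 4^(4 + 1) + 2 = 1026; 1026−1 = 1025
i=2: 1025 = 4^(4 + 1) + 1 (b=4); 4→5: 5^(5 + 1) + 1 = 15626; 15626−1 = 15625
i=3: 15625 = 5^(5 + 1) (b=5); 5→6: 6^(6 + 1) = 279936; 279936−1 = 279935

5·6^6 + 5·6^5 + 5·6^4 + 5·6^3 + 5·6^2 + 5·6 + 5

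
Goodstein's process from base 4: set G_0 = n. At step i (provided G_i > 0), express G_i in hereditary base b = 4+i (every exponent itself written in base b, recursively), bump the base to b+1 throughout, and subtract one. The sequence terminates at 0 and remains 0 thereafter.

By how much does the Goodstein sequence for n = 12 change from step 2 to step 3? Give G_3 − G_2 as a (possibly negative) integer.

G_0=12  [base 4] 3·4  →[4↦5]→  3·5 = 15  −1 ⇒ G_1=14
G_1=14  [base 5] 2·5 + 4  →[5↦6]→  2·6 + 4 = 16  −1 ⇒ G_2=15
G_2=15  [base 6] 2·6 + 3  →[6↦7]→  2·7 + 3 = 17  −1 ⇒ G_3=16

1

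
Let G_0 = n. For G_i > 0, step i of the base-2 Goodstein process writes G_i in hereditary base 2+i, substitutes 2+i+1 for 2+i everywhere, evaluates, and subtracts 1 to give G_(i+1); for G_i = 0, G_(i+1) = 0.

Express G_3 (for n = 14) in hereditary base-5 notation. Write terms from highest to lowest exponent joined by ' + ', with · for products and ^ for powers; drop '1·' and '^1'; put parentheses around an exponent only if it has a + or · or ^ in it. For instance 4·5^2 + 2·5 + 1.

G_0=14  [base 2] 2^(2 + 1) + 2^2 + 2  →[2↦3]→  3^(3 + 1) + 3^3 + 3 = 111  −1 ⇒ G_1=110
G_1=110  [base 3] 3^(3 + 1) + 3^3 + 2  →[3↦4]→  4^(4 + 1) + 4^4 + 2 = 1282  −1 ⇒ G_2=1281
G_2=1281  [base 4] 4^(4 + 1) + 4^4 + 1  →[4↦5]→  5^(5 + 1) + 5^5 + 1 = 18751  −1 ⇒ G_3=18750
G_3=18750  [base 5] 5^(5 + 1) + 5^5  →[5↦6]→  6^(6 + 1) + 6^6 = 326592  −1 ⇒ G_4=326591

5^(5 + 1) + 5^5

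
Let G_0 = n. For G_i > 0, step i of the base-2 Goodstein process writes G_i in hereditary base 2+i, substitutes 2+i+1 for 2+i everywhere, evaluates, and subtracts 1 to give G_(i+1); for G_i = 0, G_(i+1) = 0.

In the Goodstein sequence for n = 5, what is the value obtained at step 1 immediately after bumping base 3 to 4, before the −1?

G_0=5  [base 2] 2^2 + 1  →[2↦3]→  3^3 + 1 = 28  −1 ⇒ G_1=27
G_1=27  [base 3] 3^3  →[3↦4]→  4^4 = 256  −1 ⇒ G_2=255

256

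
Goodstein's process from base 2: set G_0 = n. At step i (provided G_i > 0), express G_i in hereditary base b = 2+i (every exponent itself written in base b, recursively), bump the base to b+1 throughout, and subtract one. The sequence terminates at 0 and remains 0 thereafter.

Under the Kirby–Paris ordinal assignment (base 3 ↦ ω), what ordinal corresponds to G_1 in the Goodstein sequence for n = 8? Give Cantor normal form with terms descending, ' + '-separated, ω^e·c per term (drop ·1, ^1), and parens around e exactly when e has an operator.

ω^ω·2 + ω^2·2 + ω·2 + 2

[0] 8 ≡ 2^(2 + 1) (base 2). Lift 3: 81. −1: 80.
[1] 80 ≡ 2·3^3 + 2·3^2 + 2·3 + 2 (base 3). Lift 4: 554. −1: 553.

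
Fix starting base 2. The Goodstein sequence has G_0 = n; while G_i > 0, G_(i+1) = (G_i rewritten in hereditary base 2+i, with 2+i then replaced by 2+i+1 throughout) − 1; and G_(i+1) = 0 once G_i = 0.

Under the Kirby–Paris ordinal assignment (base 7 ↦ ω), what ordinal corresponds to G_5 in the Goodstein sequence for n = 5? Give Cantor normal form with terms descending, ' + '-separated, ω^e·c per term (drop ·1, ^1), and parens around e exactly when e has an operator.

G_0 = 5. HB_2(5) = 2^2 + 1. Bump = 28. G_1 = 27.
G_1 = 27. HB_3(27) = 3^3. Bump = 256. G_2 = 255.
G_2 = 255. HB_4(255) = 3·4^3 + 3·4^2 + 3·4 + 3. Bump = 468. G_3 = 467.
G_3 = 467. HB_5(467) = 3·5^3 + 3·5^2 + 3·5 + 2. Bump = 776. G_4 = 775.
G_4 = 775. HB_6(775) = 3·6^3 + 3·6^2 + 3·6 + 1. Bump = 1198. G_5 = 1197.
G_5 = 1197. HB_7(1197) = 3·7^3 + 3·7^2 + 3·7. Bump = 1752. G_6 = 1751.

ω^3·3 + ω^2·3 + ω·3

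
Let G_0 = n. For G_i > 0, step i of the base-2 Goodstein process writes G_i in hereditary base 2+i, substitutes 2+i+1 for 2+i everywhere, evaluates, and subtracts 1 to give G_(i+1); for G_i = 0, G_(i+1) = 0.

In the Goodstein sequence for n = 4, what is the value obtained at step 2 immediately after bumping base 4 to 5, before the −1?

61

[0] 4 ≡ 2^2 (base 2). Lift 3: 27. −1: 26.
[1] 26 ≡ 2·3^2 + 2·3 + 2 (base 3). Lift 4: 42. −1: 41.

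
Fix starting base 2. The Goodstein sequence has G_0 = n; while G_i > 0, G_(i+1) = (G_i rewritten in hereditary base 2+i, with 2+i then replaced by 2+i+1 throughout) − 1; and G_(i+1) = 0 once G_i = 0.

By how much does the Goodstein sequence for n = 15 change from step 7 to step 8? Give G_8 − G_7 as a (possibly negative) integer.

96553327495

G_0=15  [base 2] 2^(2 + 1) + 2^2 + 2 + 1  →[2↦3]→  3^(3 + 1) + 3^3 + 3 + 1 = 112  −1 ⇒ G_1=111
G_1=111  [base 3] 3^(3 + 1) + 3^3 + 3  →[3↦4]→  4^(4 + 1) + 4^4 + 4 = 1284  −1 ⇒ G_2=1283
G_2=1283  [base 4] 4^(4 + 1) + 4^4 + 3  →[4↦5]→  5^(5 + 1) + 5^5 + 3 = 18753  −1 ⇒ G_3=18752
G_3=18752  [base 5] 5^(5 + 1) + 5^5 + 2  →[5↦6]→  6^(6 + 1) + 6^6 + 2 = 326594  −1 ⇒ G_4=326593
G_4=326593  [base 6] 6^(6 + 1) + 6^6 + 1  →[6↦7]→  7^(7 + 1) + 7^7 + 1 = 6588345  −1 ⇒ G_5=6588344
G_5=6588344  [base 7] 7^(7 + 1) + 7^7  →[7↦8]→  8^(8 + 1) + 8^8 = 150994944  −1 ⇒ G_6=150994943
G_6=150994943  [base 8] 8^(8 + 1) + 7·8^7 + 7·8^6 + 7·8^5 + 7·8^4 + 7·8^3 + 7·8^2 + 7·8 + 7  →[8↦9]→  9^(9 + 1) + 7·9^7 + 7·9^6 + 7·9^5 + 7·9^4 + 7·9^3 + 7·9^2 + 7·9 + 7 = 3524450281  −1 ⇒ G_7=3524450280
G_7=3524450280  [base 9] 9^(9 + 1) + 7·9^7 + 7·9^6 + 7·9^5 + 7·9^4 + 7·9^3 + 7·9^2 + 7·9 + 6  →[9↦10]→  10^(10 + 1) + 7·10^7 + 7·10^6 + 7·10^5 + 7·10^4 + 7·10^3 + 7·10^2 + 7·10 + 6 = 100077777776  −1 ⇒ G_8=100077777775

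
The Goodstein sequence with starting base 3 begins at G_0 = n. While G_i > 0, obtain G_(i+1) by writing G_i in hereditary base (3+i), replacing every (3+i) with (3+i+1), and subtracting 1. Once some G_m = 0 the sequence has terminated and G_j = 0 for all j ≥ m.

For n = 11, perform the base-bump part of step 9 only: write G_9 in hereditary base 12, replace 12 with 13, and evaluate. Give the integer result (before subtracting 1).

63

(0) 11|_3 = 3^2 + 2 ↦ 4^2 + 2|_4 = 18 ⇒ 17
(1) 17|_4 = 4^2 + 1 ↦ 5^2 + 1|_5 = 26 ⇒ 25
(2) 25|_5 = 5^2 ↦ 6^2|_6 = 36 ⇒ 35
(3) 35|_6 = 5·6 + 5 ↦ 5·7 + 5|_7 = 40 ⇒ 39
(4) 39|_7 = 5·7 + 4 ↦ 5·8 + 4|_8 = 44 ⇒ 43
(5) 43|_8 = 5·8 + 3 ↦ 5·9 + 3|_9 = 48 ⇒ 47
(6) 47|_9 = 5·9 + 2 ↦ 5·10 + 2|_10 = 52 ⇒ 51
(7) 51|_10 = 5·10 + 1 ↦ 5·11 + 1|_11 = 56 ⇒ 55
(8) 55|_11 = 5·11 ↦ 5·12|_12 = 60 ⇒ 59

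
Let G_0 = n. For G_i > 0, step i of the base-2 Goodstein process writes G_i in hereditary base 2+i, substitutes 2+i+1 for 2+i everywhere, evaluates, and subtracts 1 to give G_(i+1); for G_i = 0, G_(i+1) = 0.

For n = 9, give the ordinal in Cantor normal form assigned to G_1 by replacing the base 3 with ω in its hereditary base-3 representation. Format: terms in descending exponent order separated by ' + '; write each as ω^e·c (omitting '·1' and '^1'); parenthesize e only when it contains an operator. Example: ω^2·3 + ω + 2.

ω^(ω + 1)

(0) 9|_2 = 2^(2 + 1) + 1 ↦ 3^(3 + 1) + 1|_3 = 82 ⇒ 81
(1) 81|_3 = 3^(3 + 1) ↦ 4^(4 + 1)|_4 = 1024 ⇒ 1023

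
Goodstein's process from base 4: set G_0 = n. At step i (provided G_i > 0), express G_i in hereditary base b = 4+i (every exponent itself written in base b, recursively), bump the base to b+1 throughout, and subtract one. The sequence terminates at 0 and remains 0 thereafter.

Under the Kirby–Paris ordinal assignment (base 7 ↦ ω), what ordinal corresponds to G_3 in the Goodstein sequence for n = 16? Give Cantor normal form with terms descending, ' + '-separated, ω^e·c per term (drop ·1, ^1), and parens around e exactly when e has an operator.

ω·4 + 2

step 0: 16 = 4^2; sub 5 for 4: 5^2; = 25; G_1 = 25−1 = 24
step 1: 24 = 4·5 + 4; sub 6 for 5: 4·6 + 4; = 28; G_2 = 28−1 = 27
step 2: 27 = 4·6 + 3; sub 7 for 6: 4·7 + 3; = 31; G_3 = 31−1 = 30
step 3: 30 = 4·7 + 2; sub 8 for 7: 4·8 + 2; = 34; G_4 = 34−1 = 33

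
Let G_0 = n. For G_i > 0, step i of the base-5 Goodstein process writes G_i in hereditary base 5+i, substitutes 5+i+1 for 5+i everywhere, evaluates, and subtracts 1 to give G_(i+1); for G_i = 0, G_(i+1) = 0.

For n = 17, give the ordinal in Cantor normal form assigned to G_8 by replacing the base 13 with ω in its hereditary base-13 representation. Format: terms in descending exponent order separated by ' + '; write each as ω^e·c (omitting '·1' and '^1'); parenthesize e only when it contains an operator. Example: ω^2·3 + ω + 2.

ω·2 + 2

i=0: 17 = 3·5 + 2 (b=5); 5→6: 3·6 + 2 = 20; 20−1 = 19
i=1: 19 = 3·6 + 1 (b=6); 6→7: 3·7 + 1 = 22; 22−1 = 21
i=2: 21 = 3·7 (b=7); 7→8: 3·8 = 24; 24−1 = 23
i=3: 23 = 2·8 + 7 (b=8); 8→9: 2·9 + 7 = 25; 25−1 = 24
i=4: 24 = 2·9 + 6 (b=9); 9→10: 2·10 + 6 = 26; 26−1 = 25
i=5: 25 = 2·10 + 5 (b=10); 10→11: 2·11 + 5 = 27; 27−1 = 26
i=6: 26 = 2·11 + 4 (b=11); 11→12: 2·12 + 4 = 28; 28−1 = 27
i=7: 27 = 2·12 + 3 (b=12); 12→13: 2·13 + 3 = 29; 29−1 = 28
i=8: 28 = 2·13 + 2 (b=13); 13→14: 2·14 + 2 = 30; 30−1 = 29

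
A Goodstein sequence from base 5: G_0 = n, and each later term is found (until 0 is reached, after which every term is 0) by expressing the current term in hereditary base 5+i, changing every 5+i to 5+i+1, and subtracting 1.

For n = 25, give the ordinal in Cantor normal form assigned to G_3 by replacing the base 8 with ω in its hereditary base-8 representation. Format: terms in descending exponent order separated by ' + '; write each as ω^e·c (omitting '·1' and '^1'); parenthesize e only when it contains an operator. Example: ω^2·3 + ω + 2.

ω·5 + 3

G_0 = 25. HB_5(25) = 5^2. Bump = 36. G_1 = 35.
G_1 = 35. HB_6(35) = 5·6 + 5. Bump = 40. G_2 = 39.
G_2 = 39. HB_7(39) = 5·7 + 4. Bump = 44. G_3 = 43.
G_3 = 43. HB_8(43) = 5·8 + 3. Bump = 48. G_4 = 47.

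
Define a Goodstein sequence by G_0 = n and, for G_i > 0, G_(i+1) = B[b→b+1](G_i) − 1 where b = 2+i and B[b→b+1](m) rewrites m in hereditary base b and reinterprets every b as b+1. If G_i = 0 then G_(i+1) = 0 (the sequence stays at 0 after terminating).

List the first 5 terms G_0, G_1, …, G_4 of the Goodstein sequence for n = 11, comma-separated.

[0] 11 ≡ 2^(2 + 1) + 2 + 1 (base 2). Lift 3: 85. −1: 84.
[1] 84 ≡ 3^(3 + 1) + 3 (base 3). Lift 4: 1028. −1: 1027.
[2] 1027 ≡ 4^(4 + 1) + 3 (base 4). Lift 5: 15628. −1: 15627.
[3] 15627 ≡ 5^(5 + 1) + 2 (base 5). Lift 6: 279938. −1: 279937.

11, 84, 1027, 15627, 279937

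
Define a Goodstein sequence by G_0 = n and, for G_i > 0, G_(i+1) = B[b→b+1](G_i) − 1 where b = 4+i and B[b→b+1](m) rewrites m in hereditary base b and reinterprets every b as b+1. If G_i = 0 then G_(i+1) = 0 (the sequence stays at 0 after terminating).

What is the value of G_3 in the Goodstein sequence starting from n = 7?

7

[0] 7 ≡ 4 + 3 (base 4). Lift 5: 8. −1: 7.
[1] 7 ≡ 5 + 2 (base 5). Lift 6: 8. −1: 7.
[2] 7 ≡ 6 + 1 (base 6). Lift 7: 8. −1: 7.
[3] 7 ≡ 7 (base 7). Lift 8: 8. −1: 7.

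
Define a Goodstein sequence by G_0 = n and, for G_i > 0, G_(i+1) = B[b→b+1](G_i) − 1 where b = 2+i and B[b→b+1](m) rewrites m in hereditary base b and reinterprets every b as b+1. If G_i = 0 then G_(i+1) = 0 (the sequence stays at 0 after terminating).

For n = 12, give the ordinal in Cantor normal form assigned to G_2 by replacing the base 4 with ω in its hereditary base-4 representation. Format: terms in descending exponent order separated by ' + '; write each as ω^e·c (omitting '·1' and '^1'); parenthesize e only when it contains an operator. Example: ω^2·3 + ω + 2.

ω^(ω + 1) + ω^2·2 + ω·2 + 1

base 2: 12 = 2^(2 + 1) + 2^2; at 3: 3^(3 + 1) + 3^3 = 108; next = 107
base 3: 107 = 3^(3 + 1) + 2·3^2 + 2·3 + 2; at 4: 4^(4 + 1) + 2·4^2 + 2·4 + 2 = 1066; next = 1065
base 4: 1065 = 4^(4 + 1) + 2·4^2 + 2·4 + 1; at 5: 5^(5 + 1) + 2·5^2 + 2·5 + 1 = 15686; next = 15685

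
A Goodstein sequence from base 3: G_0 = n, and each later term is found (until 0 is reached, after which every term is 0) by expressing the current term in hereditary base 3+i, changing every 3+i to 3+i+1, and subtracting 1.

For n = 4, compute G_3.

3

base 3: 4 = 3 + 1; at 4: 4 + 1 = 5; next = 4
base 4: 4 = 4; at 5: 5 = 5; next = 4
base 5: 4 = 4; at 6: 4 = 4; next = 3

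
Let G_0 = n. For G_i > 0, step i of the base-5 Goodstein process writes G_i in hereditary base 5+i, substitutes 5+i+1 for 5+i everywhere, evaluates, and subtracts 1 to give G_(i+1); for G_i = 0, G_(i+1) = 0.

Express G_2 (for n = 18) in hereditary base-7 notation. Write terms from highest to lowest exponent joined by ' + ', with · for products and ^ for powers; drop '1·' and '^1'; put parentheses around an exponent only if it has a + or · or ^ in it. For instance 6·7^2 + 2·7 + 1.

18 —HB5→ 3·5 + 3 —bump→ 3·6 + 3 = 21 —(−1)→ 20
20 —HB6→ 3·6 + 2 —bump→ 3·7 + 2 = 23 —(−1)→ 22
22 —HB7→ 3·7 + 1 —bump→ 3·8 + 1 = 25 —(−1)→ 24

3·7 + 1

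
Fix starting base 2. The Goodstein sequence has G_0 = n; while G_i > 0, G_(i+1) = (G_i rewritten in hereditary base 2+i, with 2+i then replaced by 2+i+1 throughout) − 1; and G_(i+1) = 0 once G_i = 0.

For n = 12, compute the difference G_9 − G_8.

i=0: 12 = 2^(2 + 1) + 2^2 (b=2); 2→3: 3^(3 + 1) + 3^3 = 108; 108−1 = 107
i=1: 107 = 3^(3 + 1) + 2·3^2 + 2·3 + 2 (b=3); 3→4: 4^(4 + 1) + 2·4^2 + 2·4 + 2 = 1066; 1066−1 = 1065
i=2: 1065 = 4^(4 + 1) + 2·4^2 + 2·4 + 1 (b=4); 4→5: 5^(5 + 1) + 2·5^2 + 2·5 + 1 = 15686; 15686−1 = 15685
i=3: 15685 = 5^(5 + 1) + 2·5^2 + 2·5 (b=5); 5→6: 6^(6 + 1) + 2·6^2 + 2·6 = 280020; 280020−1 = 280019
i=4: 280019 = 6^(6 + 1) + 2·6^2 + 6 + 5 (b=6); 6→7: 7^(7 + 1) + 2·7^2 + 7 + 5 = 5764911; 5764911−1 = 5764910
i=5: 5764910 = 7^(7 + 1) + 2·7^2 + 7 + 4 (b=7); 7→8: 8^(8 + 1) + 2·8^2 + 8 + 4 = 134217868; 134217868−1 = 134217867
i=6: 134217867 = 8^(8 + 1) + 2·8^2 + 8 + 3 (b=8); 8→9: 9^(9 + 1) + 2·9^2 + 9 + 3 = 3486784575; 3486784575−1 = 3486784574
i=7: 3486784574 = 9^(9 + 1) + 2·9^2 + 9 + 2 (b=9); 9→10: 10^(10 + 1) + 2·10^2 + 10 + 2 = 100000000212; 100000000212−1 = 100000000211
i=8: 100000000211 = 10^(10 + 1) + 2·10^2 + 10 + 1 (b=10); 10→11: 11^(11 + 1) + 2·11^2 + 11 + 1 = 3138428376975; 3138428376975−1 = 3138428376974

3038428376763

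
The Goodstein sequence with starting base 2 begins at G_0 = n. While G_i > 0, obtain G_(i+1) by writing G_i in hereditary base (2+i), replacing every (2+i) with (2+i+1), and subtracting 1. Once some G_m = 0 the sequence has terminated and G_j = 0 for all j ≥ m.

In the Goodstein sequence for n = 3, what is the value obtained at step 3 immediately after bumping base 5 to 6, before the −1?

2

[0] 3 ≡ 2 + 1 (base 2). Lift 3: 4. −1: 3.
[1] 3 ≡ 3 (base 3). Lift 4: 4. −1: 3.
[2] 3 ≡ 3 (base 4). Lift 5: 3. −1: 2.
[3] 2 ≡ 2 (base 5). Lift 6: 2. −1: 1.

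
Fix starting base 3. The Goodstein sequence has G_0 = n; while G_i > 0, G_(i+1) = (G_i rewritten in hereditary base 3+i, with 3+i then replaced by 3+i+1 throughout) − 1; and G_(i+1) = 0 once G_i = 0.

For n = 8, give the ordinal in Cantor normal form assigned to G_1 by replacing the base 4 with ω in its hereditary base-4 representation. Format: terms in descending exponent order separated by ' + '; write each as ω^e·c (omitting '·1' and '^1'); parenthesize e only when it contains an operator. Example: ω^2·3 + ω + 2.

ω·2 + 1

step 0: 8 = 2·3 + 2; sub 4 for 3: 2·4 + 2; = 10; G_1 = 10−1 = 9
step 1: 9 = 2·4 + 1; sub 5 for 4: 2·5 + 1; = 11; G_2 = 11−1 = 10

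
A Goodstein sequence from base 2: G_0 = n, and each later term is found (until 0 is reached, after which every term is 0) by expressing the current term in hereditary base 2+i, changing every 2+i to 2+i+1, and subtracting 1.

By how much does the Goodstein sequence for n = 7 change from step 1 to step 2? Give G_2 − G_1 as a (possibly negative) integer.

229

7 —HB2→ 2^2 + 2 + 1 —bump→ 3^3 + 3 + 1 = 31 —(−1)→ 30
30 —HB3→ 3^3 + 3 —bump→ 4^4 + 4 = 260 —(−1)→ 259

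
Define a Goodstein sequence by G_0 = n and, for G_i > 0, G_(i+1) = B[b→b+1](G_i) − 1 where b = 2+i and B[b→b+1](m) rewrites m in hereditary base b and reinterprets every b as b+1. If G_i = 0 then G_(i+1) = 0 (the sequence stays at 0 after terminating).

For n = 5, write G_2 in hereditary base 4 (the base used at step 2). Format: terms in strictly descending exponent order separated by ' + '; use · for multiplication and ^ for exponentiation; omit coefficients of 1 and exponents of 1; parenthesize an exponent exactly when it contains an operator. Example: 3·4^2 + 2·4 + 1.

5 —HB2→ 2^2 + 1 —bump→ 3^3 + 1 = 28 —(−1)→ 27
27 —HB3→ 3^3 —bump→ 4^4 = 256 —(−1)→ 255
255 —HB4→ 3·4^3 + 3·4^2 + 3·4 + 3 —bump→ 3·5^3 + 3·5^2 + 3·5 + 3 = 468 —(−1)→ 467

3·4^3 + 3·4^2 + 3·4 + 3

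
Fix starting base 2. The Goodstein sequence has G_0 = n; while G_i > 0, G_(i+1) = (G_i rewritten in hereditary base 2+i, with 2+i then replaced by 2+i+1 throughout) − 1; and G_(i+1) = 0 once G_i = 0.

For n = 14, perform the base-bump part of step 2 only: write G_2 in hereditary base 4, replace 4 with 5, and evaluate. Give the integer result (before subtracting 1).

14 —HB2→ 2^(2 + 1) + 2^2 + 2 —bump→ 3^(3 + 1) + 3^3 + 3 = 111 —(−1)→ 110
110 —HB3→ 3^(3 + 1) + 3^3 + 2 —bump→ 4^(4 + 1) + 4^4 + 2 = 1282 —(−1)→ 1281
1281 —HB4→ 4^(4 + 1) + 4^4 + 1 —bump→ 5^(5 + 1) + 5^5 + 1 = 18751 —(−1)→ 18750

18751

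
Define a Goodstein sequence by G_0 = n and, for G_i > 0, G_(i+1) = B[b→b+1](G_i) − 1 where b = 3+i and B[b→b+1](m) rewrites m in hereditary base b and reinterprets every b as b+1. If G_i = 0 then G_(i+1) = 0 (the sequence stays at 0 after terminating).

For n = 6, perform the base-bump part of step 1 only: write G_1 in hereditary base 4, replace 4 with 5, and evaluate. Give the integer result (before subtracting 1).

G_0=6  [base 3] 2·3  →[3↦4]→  2·4 = 8  −1 ⇒ G_1=7
G_1=7  [base 4] 4 + 3  →[4↦5]→  5 + 3 = 8  −1 ⇒ G_2=7

8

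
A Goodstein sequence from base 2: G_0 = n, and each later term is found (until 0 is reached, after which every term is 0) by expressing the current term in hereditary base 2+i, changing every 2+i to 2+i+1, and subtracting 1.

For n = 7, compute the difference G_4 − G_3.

base 2: 7 = 2^2 + 2 + 1; at 3: 3^3 + 3 + 1 = 31; next = 30
base 3: 30 = 3^3 + 3; at 4: 4^4 + 4 = 260; next = 259
base 4: 259 = 4^4 + 3; at 5: 5^5 + 3 = 3128; next = 3127
base 5: 3127 = 5^5 + 2; at 6: 6^6 + 2 = 46658; next = 46657

43530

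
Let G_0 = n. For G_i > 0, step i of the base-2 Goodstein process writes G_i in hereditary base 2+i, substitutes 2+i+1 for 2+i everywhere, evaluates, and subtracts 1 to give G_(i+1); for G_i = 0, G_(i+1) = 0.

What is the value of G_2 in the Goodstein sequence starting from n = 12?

1065

base 2: 12 = 2^(2 + 1) + 2^2; at 3: 3^(3 + 1) + 3^3 = 108; next = 107
base 3: 107 = 3^(3 + 1) + 2·3^2 + 2·3 + 2; at 4: 4^(4 + 1) + 2·4^2 + 2·4 + 2 = 1066; next = 1065
base 4: 1065 = 4^(4 + 1) + 2·4^2 + 2·4 + 1; at 5: 5^(5 + 1) + 2·5^2 + 2·5 + 1 = 15686; next = 15685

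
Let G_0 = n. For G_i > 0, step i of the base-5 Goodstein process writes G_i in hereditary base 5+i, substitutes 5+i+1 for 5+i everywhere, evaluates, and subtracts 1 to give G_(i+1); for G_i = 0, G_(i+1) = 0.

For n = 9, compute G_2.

base 5: 9 = 5 + 4; at 6: 6 + 4 = 10; next = 9
base 6: 9 = 6 + 3; at 7: 7 + 3 = 10; next = 9
base 7: 9 = 7 + 2; at 8: 8 + 2 = 10; next = 9

9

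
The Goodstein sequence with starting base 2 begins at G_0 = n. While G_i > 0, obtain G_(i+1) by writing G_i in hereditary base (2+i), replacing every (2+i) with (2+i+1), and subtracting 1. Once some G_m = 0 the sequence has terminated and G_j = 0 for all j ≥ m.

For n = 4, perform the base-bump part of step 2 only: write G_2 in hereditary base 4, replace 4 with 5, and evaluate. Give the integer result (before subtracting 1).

[0] 4 ≡ 2^2 (base 2). Lift 3: 27. −1: 26.
[1] 26 ≡ 2·3^2 + 2·3 + 2 (base 3). Lift 4: 42. −1: 41.
[2] 41 ≡ 2·4^2 + 2·4 + 1 (base 4). Lift 5: 61. −1: 60.

61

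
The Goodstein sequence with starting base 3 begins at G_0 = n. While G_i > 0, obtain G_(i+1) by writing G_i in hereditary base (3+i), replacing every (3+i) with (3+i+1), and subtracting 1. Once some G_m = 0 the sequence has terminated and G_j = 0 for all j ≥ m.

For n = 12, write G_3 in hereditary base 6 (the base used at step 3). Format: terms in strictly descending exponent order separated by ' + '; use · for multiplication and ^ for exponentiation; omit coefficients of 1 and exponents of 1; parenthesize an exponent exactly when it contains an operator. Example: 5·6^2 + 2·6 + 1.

base 3: 12 = 3^2 + 3; at 4: 4^2 + 4 = 20; next = 19
base 4: 19 = 4^2 + 3; at 5: 5^2 + 3 = 28; next = 27
base 5: 27 = 5^2 + 2; at 6: 6^2 + 2 = 38; next = 37
base 6: 37 = 6^2 + 1; at 7: 7^2 + 1 = 50; next = 49

6^2 + 1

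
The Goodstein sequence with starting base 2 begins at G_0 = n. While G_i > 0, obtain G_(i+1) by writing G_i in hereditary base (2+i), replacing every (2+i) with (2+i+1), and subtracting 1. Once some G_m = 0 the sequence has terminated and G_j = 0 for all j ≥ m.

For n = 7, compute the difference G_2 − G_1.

[0] 7 ≡ 2^2 + 2 + 1 (base 2). Lift 3: 31. −1: 30.
[1] 30 ≡ 3^3 + 3 (base 3). Lift 4: 260. −1: 259.

229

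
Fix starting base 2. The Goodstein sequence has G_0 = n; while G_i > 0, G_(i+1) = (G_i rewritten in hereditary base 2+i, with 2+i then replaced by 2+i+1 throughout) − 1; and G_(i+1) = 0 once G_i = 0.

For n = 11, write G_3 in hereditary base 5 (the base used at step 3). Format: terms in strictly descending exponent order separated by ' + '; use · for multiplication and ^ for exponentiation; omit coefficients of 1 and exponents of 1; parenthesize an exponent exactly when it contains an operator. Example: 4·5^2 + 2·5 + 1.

5^(5 + 1) + 2

11 —HB2→ 2^(2 + 1) + 2 + 1 —bump→ 3^(3 + 1) + 3 + 1 = 85 —(−1)→ 84
84 —HB3→ 3^(3 + 1) + 3 —bump→ 4^(4 + 1) + 4 = 1028 —(−1)→ 1027
1027 —HB4→ 4^(4 + 1) + 3 —bump→ 5^(5 + 1) + 3 = 15628 —(−1)→ 15627
15627 —HB5→ 5^(5 + 1) + 2 —bump→ 6^(6 + 1) + 2 = 279938 —(−1)→ 279937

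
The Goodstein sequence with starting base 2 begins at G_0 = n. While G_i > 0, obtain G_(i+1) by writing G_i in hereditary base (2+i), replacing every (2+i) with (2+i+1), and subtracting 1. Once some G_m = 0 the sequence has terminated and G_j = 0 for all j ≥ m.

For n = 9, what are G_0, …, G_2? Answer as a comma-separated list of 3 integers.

9, 81, 1023

(0) 9|_2 = 2^(2 + 1) + 1 ↦ 3^(3 + 1) + 1|_3 = 82 ⇒ 81
(1) 81|_3 = 3^(3 + 1) ↦ 4^(4 + 1)|_4 = 1024 ⇒ 1023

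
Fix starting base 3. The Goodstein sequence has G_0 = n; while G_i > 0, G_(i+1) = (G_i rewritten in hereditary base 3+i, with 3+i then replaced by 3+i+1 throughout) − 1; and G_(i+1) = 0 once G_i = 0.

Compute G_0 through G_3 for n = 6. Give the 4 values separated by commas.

6, 7, 7, 7

[0] 6 ≡ 2·3 (base 3). Lift 4: 8. −1: 7.
[1] 7 ≡ 4 + 3 (base 4). Lift 5: 8. −1: 7.
[2] 7 ≡ 5 + 2 (base 5). Lift 6: 8. −1: 7.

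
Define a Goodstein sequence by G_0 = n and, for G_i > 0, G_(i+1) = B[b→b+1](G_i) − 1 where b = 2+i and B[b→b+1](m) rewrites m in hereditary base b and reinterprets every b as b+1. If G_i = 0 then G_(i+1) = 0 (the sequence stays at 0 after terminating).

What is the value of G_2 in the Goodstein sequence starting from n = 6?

257

(0) 6|_2 = 2^2 + 2 ↦ 3^3 + 3|_3 = 30 ⇒ 29
(1) 29|_3 = 3^3 + 2 ↦ 4^4 + 2|_4 = 258 ⇒ 257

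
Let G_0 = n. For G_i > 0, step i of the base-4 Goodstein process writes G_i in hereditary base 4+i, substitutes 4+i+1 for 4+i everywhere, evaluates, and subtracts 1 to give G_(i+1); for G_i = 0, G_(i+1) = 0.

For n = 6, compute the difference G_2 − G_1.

step 0: 6 = 4 + 2; sub 5 for 4: 5 + 2; = 7; G_1 = 7−1 = 6
step 1: 6 = 5 + 1; sub 6 for 5: 6 + 1; = 7; G_2 = 7−1 = 6

0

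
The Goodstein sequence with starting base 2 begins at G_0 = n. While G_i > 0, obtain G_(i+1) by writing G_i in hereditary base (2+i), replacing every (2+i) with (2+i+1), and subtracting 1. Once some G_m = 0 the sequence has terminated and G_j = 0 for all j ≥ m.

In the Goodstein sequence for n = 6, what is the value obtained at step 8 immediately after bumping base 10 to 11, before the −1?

[0] 6 ≡ 2^2 + 2 (base 2). Lift 3: 30. −1: 29.
[1] 29 ≡ 3^3 + 2 (base 3). Lift 4: 258. −1: 257.
[2] 257 ≡ 4^4 + 1 (base 4). Lift 5: 3126. −1: 3125.
[3] 3125 ≡ 5^5 (base 5). Lift 6: 46656. −1: 46655.
[4] 46655 ≡ 5·6^5 + 5·6^4 + 5·6^3 + 5·6^2 + 5·6 + 5 (base 6). Lift 7: 98040. −1: 98039.
[5] 98039 ≡ 5·7^5 + 5·7^4 + 5·7^3 + 5·7^2 + 5·7 + 4 (base 7). Lift 8: 187244. −1: 187243.
[6] 187243 ≡ 5·8^5 + 5·8^4 + 5·8^3 + 5·8^2 + 5·8 + 3 (base 8). Lift 9: 332148. −1: 332147.
[7] 332147 ≡ 5·9^5 + 5·9^4 + 5·9^3 + 5·9^2 + 5·9 + 2 (base 9). Lift 10: 555552. −1: 555551.
[8] 555551 ≡ 5·10^5 + 5·10^4 + 5·10^3 + 5·10^2 + 5·10 + 1 (base 10). Lift 11: 885776. −1: 885775.

885776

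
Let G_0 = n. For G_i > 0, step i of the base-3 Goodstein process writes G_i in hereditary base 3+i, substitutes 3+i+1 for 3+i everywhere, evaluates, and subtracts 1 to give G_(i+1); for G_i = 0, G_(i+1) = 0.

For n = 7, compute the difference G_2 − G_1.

base 3: 7 = 2·3 + 1; at 4: 2·4 + 1 = 9; next = 8
base 4: 8 = 2·4; at 5: 2·5 = 10; next = 9

1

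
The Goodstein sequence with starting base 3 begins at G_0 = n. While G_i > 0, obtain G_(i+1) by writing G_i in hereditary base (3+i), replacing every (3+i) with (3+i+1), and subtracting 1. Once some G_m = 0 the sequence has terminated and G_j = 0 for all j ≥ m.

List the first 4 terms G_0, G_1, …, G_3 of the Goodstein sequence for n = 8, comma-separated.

8, 9, 10, 11

i=0: 8 = 2·3 + 2 (b=3); 3→4: 2·4 + 2 = 10; 10−1 = 9
i=1: 9 = 2·4 + 1 (b=4); 4→5: 2·5 + 1 = 11; 11−1 = 10
i=2: 10 = 2·5 (b=5); 5→6: 2·6 = 12; 12−1 = 11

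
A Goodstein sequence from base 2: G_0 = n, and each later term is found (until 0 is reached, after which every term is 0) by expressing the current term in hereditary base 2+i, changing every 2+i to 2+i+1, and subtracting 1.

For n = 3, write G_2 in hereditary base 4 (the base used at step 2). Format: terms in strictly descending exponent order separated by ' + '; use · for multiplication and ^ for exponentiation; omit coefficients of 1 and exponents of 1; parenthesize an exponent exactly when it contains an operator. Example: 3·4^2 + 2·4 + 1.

3

step 0: 3 = 2 + 1; sub 3 for 2: 3 + 1; = 4; G_1 = 4−1 = 3
step 1: 3 = 3; sub 4 for 3: 4; = 4; G_2 = 4−1 = 3
step 2: 3 = 3; sub 5 for 4: 3; = 3; G_3 = 3−1 = 2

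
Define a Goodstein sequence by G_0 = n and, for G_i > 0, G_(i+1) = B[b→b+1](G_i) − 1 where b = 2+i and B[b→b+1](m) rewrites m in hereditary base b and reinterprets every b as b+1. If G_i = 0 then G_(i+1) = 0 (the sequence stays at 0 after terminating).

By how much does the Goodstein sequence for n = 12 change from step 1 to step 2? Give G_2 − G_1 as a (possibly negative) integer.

(0) 12|_2 = 2^(2 + 1) + 2^2 ↦ 3^(3 + 1) + 3^3|_3 = 108 ⇒ 107
(1) 107|_3 = 3^(3 + 1) + 2·3^2 + 2·3 + 2 ↦ 4^(4 + 1) + 2·4^2 + 2·4 + 2|_4 = 1066 ⇒ 1065

958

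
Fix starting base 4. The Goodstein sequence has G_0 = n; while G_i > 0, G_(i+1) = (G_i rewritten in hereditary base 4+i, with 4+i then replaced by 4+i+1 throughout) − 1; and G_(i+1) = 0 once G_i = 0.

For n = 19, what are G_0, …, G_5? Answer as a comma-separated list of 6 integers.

step 0: 19 = 4^2 + 3; sub 5 for 4: 5^2 + 3; = 28; G_1 = 28−1 = 27
step 1: 27 = 5^2 + 2; sub 6 for 5: 6^2 + 2; = 38; G_2 = 38−1 = 37
step 2: 37 = 6^2 + 1; sub 7 for 6: 7^2 + 1; = 50; G_3 = 50−1 = 49
step 3: 49 = 7^2; sub 8 for 7: 8^2; = 64; G_4 = 64−1 = 63
step 4: 63 = 7·8 + 7; sub 9 for 8: 7·9 + 7; = 70; G_5 = 70−1 = 69

19, 27, 37, 49, 63, 69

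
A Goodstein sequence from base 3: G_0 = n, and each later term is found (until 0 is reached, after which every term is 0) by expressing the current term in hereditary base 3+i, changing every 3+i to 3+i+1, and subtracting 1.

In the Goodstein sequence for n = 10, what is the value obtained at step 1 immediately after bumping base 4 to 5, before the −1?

25

base 3: 10 = 3^2 + 1; at 4: 4^2 + 1 = 17; next = 16
base 4: 16 = 4^2; at 5: 5^2 = 25; next = 24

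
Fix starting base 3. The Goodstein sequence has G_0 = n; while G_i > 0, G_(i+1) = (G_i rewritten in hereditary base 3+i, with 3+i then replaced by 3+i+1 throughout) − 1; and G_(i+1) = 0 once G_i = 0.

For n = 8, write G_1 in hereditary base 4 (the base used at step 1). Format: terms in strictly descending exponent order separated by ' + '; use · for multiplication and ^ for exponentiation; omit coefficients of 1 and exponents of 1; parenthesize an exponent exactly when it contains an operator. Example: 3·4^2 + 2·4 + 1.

2·4 + 1

G_0 = 8. HB_3(8) = 2·3 + 2. Bump = 10. G_1 = 9.
G_1 = 9. HB_4(9) = 2·4 + 1. Bump = 11. G_2 = 10.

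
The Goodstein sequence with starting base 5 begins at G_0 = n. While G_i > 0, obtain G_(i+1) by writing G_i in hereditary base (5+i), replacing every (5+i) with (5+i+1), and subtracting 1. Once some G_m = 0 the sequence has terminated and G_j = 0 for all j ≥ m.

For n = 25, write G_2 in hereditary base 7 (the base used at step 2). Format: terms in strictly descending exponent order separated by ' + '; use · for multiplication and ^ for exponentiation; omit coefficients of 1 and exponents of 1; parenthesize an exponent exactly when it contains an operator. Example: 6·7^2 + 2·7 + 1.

step 0: 25 = 5^2; sub 6 for 5: 6^2; = 36; G_1 = 36−1 = 35
step 1: 35 = 5·6 + 5; sub 7 for 6: 5·7 + 5; = 40; G_2 = 40−1 = 39
step 2: 39 = 5·7 + 4; sub 8 for 7: 5·8 + 4; = 44; G_3 = 44−1 = 43

5·7 + 4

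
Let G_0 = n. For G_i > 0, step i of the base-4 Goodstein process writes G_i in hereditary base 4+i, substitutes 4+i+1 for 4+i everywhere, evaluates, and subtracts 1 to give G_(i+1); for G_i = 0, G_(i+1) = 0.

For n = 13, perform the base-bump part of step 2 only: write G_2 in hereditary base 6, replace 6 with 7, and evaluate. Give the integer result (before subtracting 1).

G_0=13  [base 4] 3·4 + 1  →[4↦5]→  3·5 + 1 = 16  −1 ⇒ G_1=15
G_1=15  [base 5] 3·5  →[5↦6]→  3·6 = 18  −1 ⇒ G_2=17
G_2=17  [base 6] 2·6 + 5  →[6↦7]→  2·7 + 5 = 19  −1 ⇒ G_3=18

19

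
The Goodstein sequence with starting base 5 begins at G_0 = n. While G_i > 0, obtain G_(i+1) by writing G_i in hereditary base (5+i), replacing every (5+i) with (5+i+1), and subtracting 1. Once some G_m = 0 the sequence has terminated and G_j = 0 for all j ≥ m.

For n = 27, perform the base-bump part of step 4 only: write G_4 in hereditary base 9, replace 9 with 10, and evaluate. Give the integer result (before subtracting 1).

base 5: 27 = 5^2 + 2; at 6: 6^2 + 2 = 38; next = 37
base 6: 37 = 6^2 + 1; at 7: 7^2 + 1 = 50; next = 49
base 7: 49 = 7^2; at 8: 8^2 = 64; next = 63
base 8: 63 = 7·8 + 7; at 9: 7·9 + 7 = 70; next = 69

76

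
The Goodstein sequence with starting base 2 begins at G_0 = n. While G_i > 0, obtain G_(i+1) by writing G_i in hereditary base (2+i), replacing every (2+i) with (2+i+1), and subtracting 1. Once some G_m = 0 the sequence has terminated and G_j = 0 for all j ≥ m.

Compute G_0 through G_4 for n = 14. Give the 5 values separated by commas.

14, 110, 1281, 18750, 326591

G_0 = 14. HB_2(14) = 2^(2 + 1) + 2^2 + 2. Bump = 111. G_1 = 110.
G_1 = 110. HB_3(110) = 3^(3 + 1) + 3^3 + 2. Bump = 1282. G_2 = 1281.
G_2 = 1281. HB_4(1281) = 4^(4 + 1) + 4^4 + 1. Bump = 18751. G_3 = 18750.
G_3 = 18750. HB_5(18750) = 5^(5 + 1) + 5^5. Bump = 326592. G_4 = 326591.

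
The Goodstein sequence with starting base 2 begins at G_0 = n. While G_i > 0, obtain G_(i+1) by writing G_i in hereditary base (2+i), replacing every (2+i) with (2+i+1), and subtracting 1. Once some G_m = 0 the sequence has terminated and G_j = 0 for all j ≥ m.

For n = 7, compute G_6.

16777215

(0) 7|_2 = 2^2 + 2 + 1 ↦ 3^3 + 3 + 1|_3 = 31 ⇒ 30
(1) 30|_3 = 3^3 + 3 ↦ 4^4 + 4|_4 = 260 ⇒ 259
(2) 259|_4 = 4^4 + 3 ↦ 5^5 + 3|_5 = 3128 ⇒ 3127
(3) 3127|_5 = 5^5 + 2 ↦ 6^6 + 2|_6 = 46658 ⇒ 46657
(4) 46657|_6 = 6^6 + 1 ↦ 7^7 + 1|_7 = 823544 ⇒ 823543
(5) 823543|_7 = 7^7 ↦ 8^8|_8 = 16777216 ⇒ 16777215
(6) 16777215|_8 = 7·8^7 + 7·8^6 + 7·8^5 + 7·8^4 + 7·8^3 + 7·8^2 + 7·8 + 7 ↦ 7·9^7 + 7·9^6 + 7·9^5 + 7·9^4 + 7·9^3 + 7·9^2 + 7·9 + 7|_9 = 37665880 ⇒ 37665879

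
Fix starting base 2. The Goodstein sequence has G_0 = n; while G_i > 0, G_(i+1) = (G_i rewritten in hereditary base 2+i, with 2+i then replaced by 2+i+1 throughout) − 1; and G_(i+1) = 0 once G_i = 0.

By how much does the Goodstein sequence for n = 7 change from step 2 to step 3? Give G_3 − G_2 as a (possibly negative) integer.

i=0: 7 = 2^2 + 2 + 1 (b=2); 2→3: 3^3 + 3 + 1 = 31; 31−1 = 30
i=1: 30 = 3^3 + 3 (b=3); 3→4: 4^4 + 4 = 260; 260−1 = 259
i=2: 259 = 4^4 + 3 (b=4); 4→5: 5^5 + 3 = 3128; 3128−1 = 3127

2868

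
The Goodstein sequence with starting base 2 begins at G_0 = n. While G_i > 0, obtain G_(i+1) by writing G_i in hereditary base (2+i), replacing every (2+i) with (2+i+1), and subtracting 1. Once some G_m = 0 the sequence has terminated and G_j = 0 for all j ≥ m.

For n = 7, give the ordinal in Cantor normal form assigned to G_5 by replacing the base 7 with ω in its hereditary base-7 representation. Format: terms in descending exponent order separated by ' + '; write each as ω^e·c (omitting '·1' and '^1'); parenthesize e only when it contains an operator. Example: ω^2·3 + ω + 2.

ω^ω

7 —HB2→ 2^2 + 2 + 1 —bump→ 3^3 + 3 + 1 = 31 —(−1)→ 30
30 —HB3→ 3^3 + 3 —bump→ 4^4 + 4 = 260 —(−1)→ 259
259 —HB4→ 4^4 + 3 —bump→ 5^5 + 3 = 3128 —(−1)→ 3127
3127 —HB5→ 5^5 + 2 —bump→ 6^6 + 2 = 46658 —(−1)→ 46657
46657 —HB6→ 6^6 + 1 —bump→ 7^7 + 1 = 823544 —(−1)→ 823543
823543 —HB7→ 7^7 —bump→ 8^8 = 16777216 —(−1)→ 16777215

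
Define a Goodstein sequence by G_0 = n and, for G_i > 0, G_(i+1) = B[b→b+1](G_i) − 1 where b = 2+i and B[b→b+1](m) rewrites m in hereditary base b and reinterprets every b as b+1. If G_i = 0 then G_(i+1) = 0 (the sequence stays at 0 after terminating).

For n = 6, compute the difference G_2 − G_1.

228

G_0=6  [base 2] 2^2 + 2  →[2↦3]→  3^3 + 3 = 30  −1 ⇒ G_1=29
G_1=29  [base 3] 3^3 + 2  →[3↦4]→  4^4 + 2 = 258  −1 ⇒ G_2=257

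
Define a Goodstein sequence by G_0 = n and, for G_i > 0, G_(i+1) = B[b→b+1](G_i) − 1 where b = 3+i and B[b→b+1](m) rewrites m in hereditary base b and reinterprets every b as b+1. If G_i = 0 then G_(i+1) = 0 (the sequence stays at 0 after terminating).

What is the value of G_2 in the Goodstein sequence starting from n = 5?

5

base 3: 5 = 3 + 2; at 4: 4 + 2 = 6; next = 5
base 4: 5 = 4 + 1; at 5: 5 + 1 = 6; next = 5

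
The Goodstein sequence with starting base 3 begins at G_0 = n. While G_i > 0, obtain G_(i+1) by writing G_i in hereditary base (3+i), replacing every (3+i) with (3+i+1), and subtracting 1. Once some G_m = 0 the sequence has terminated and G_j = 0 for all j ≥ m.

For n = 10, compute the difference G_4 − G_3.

3

[0] 10 ≡ 3^2 + 1 (base 3). Lift 4: 17. −1: 16.
[1] 16 ≡ 4^2 (base 4). Lift 5: 25. −1: 24.
[2] 24 ≡ 4·5 + 4 (base 5). Lift 6: 28. −1: 27.
[3] 27 ≡ 4·6 + 3 (base 6). Lift 7: 31. −1: 30.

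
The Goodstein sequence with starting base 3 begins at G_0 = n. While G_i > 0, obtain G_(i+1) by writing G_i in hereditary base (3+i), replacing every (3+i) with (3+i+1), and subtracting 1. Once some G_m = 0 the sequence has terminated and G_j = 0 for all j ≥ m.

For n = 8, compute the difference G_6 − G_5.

G_0 = 8. HB_3(8) = 2·3 + 2. Bump = 10. G_1 = 9.
G_1 = 9. HB_4(9) = 2·4 + 1. Bump = 11. G_2 = 10.
G_2 = 10. HB_5(10) = 2·5. Bump = 12. G_3 = 11.
G_3 = 11. HB_6(11) = 6 + 5. Bump = 12. G_4 = 11.
G_4 = 11. HB_7(11) = 7 + 4. Bump = 12. G_5 = 11.
G_5 = 11. HB_8(11) = 8 + 3. Bump = 12. G_6 = 11.

0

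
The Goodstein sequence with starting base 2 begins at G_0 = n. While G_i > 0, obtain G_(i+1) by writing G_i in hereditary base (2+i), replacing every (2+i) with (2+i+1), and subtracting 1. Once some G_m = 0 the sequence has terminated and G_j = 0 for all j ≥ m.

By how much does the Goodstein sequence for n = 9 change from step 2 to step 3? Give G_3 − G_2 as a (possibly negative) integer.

8819

9 —HB2→ 2^(2 + 1) + 1 —bump→ 3^(3 + 1) + 1 = 82 —(−1)→ 81
81 —HB3→ 3^(3 + 1) —bump→ 4^(4 + 1) = 1024 —(−1)→ 1023
1023 —HB4→ 3·4^4 + 3·4^3 + 3·4^2 + 3·4 + 3 —bump→ 3·5^5 + 3·5^3 + 3·5^2 + 3·5 + 3 = 9843 —(−1)→ 9842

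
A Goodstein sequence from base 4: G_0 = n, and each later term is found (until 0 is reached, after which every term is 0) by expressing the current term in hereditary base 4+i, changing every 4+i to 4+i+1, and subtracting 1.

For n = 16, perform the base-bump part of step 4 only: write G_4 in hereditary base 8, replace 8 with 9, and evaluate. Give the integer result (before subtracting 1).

[0] 16 ≡ 4^2 (base 4). Lift 5: 25. −1: 24.
[1] 24 ≡ 4·5 + 4 (base 5). Lift 6: 28. −1: 27.
[2] 27 ≡ 4·6 + 3 (base 6). Lift 7: 31. −1: 30.
[3] 30 ≡ 4·7 + 2 (base 7). Lift 8: 34. −1: 33.
[4] 33 ≡ 4·8 + 1 (base 8). Lift 9: 37. −1: 36.

37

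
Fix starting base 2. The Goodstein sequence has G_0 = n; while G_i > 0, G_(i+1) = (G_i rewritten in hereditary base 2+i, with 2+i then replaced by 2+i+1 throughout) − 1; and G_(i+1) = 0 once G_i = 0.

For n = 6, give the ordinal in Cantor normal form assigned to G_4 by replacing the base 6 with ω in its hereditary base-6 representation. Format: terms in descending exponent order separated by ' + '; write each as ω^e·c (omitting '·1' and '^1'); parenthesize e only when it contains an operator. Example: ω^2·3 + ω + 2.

i=0: 6 = 2^2 + 2 (b=2); 2→3: 3^3 + 3 = 30; 30−1 = 29
i=1: 29 = 3^3 + 2 (b=3); 3→4: 4^4 + 2 = 258; 258−1 = 257
i=2: 257 = 4^4 + 1 (b=4); 4→5: 5^5 + 1 = 3126; 3126−1 = 3125
i=3: 3125 = 5^5 (b=5); 5→6: 6^6 = 46656; 46656−1 = 46655
i=4: 46655 = 5·6^5 + 5·6^4 + 5·6^3 + 5·6^2 + 5·6 + 5 (b=6); 6→7: 5·7^5 + 5·7^4 + 5·7^3 + 5·7^2 + 5·7 + 5 = 98040; 98040−1 = 98039

ω^5·5 + ω^4·5 + ω^3·5 + ω^2·5 + ω·5 + 5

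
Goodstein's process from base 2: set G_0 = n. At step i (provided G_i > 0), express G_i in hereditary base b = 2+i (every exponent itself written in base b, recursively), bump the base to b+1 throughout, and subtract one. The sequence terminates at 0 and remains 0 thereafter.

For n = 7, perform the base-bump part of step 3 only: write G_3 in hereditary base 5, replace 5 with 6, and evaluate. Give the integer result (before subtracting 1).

G_0=7  [base 2] 2^2 + 2 + 1  →[2↦3]→  3^3 + 3 + 1 = 31  −1 ⇒ G_1=30
G_1=30  [base 3] 3^3 + 3  →[3↦4]→  4^4 + 4 = 260  −1 ⇒ G_2=259
G_2=259  [base 4] 4^4 + 3  →[4↦5]→  5^5 + 3 = 3128  −1 ⇒ G_3=3127
G_3=3127  [base 5] 5^5 + 2  →[5↦6]→  6^6 + 2 = 46658  −1 ⇒ G_4=46657

46658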